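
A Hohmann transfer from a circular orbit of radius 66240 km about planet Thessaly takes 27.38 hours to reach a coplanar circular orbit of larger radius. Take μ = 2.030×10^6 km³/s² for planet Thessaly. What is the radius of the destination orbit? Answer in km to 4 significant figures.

Transfer time t = 27.38 hours = 98568 s, and t = π√(a_t³/μ).
So a_t = (μ t²/π²)^(1/3) = (2.030×10^6 × (98568)² / π²)^(1/3) = 1.2596×10^5 km.
Since a_t = (r₁ + r₂)/2, r₂ = 2a_t − r₁ = 2×1.2596×10^5 − 66240 = 1.8568×10^5 km.

r₂ = 1.857×10^5 km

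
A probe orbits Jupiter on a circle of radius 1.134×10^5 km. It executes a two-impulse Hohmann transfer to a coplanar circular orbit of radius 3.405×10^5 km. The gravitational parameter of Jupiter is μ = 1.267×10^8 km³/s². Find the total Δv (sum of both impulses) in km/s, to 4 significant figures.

Δv = 13.17 km/s

Semi-major axis of the transfer orbit: a_t = (1.134×10^5 + 3.405×10^5)/2 = 2.2695×10^5 km.
At r₁ the circular-orbit speed is v₁ = √(μ/r₁) = 33.426 km/s.
Transfer-orbit speed at r₁ (v² = μ(2/r − 1/a)): v_p = √[μ(2/r₁ − 1/a_t)] = 40.943 km/s.
First burn Δv₁ = |v_p − v₁| = 7.517 km/s.
At r₂, v₂ = √(μ/r₂) = 19.290 km/s.
Transfer-orbit speed at r₂: v_a = √[μ(2/r₂ − 1/a_t)] = 13.636 km/s.
Second burn Δv₂ = |v₂ − v_a| = 5.654 km/s.
Total Δv = Δv₁ + Δv₂ = 13.17 km/s.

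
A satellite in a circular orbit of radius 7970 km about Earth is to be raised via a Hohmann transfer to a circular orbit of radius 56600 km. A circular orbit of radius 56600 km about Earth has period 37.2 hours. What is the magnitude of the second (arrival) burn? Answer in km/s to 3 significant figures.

Δv₂ = 1.34 km/s

From Kepler's third law T² = 4π²r³/μ at r = 56600 km, T = 37.2 hours = 37.2 × 3600 s = 1.3392×10^5 s: μ = 4π²r³/T² = 3.99133×10^5 km³/s².
Semi-major axis of the transfer orbit: a_t = (7970 + 56600)/2 = 32285 km.
Circular speed at r = 56600 km: v_c = √(μ/r) = 2.6555 km/s.
Vis-viva on the transfer ellipse at r = 56600 km gives v_t = √[μ(2/r − 1/a_t)] = 1.3194 km/s.
Δv₂ = |v_t − v_c| = |1.3194 − 2.6555| = 1.336 km/s.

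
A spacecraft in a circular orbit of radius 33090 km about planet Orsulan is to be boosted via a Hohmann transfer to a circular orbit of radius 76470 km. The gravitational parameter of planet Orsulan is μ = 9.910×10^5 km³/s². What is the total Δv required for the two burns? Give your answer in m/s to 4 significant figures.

Δv = 1795 m/s

The Hohmann ellipse has a_t = (r₁ + r₂)/2 = 54780 km.
Circular speed at r₁: v₁ = √(μ/r₁) = √(9.910×10^5/33090) = 5.4725 km/s.
Transfer-orbit speed at r₁ (vis-viva): v_p = √[μ(2/r₁ − 1/a_t)] = 6.4658 km/s.
First burn Δv₁ = |v_p − v₁| = 0.9933 km/s.
At r₂, v₂ = √(μ/r₂) = 3.600 km/s.
Transfer-orbit speed at r₂: v_a = √[μ(2/r₂ − 1/a_t)] = 2.798 km/s.
Second burn Δv₂ = |v₂ − v_a| = 0.8020 km/s.
Total Δv = Δv₁ + Δv₂ = 1.795 km/s.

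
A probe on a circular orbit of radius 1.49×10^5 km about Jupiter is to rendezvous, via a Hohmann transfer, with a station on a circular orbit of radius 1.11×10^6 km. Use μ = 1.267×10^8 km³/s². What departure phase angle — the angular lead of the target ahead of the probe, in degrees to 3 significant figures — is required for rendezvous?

φ = 103°

The Hohmann ellipse has a_t = (r₁ + r₂)/2 = 6.295×10^5 km.
Transfer time t = π√(a_t³/μ) = 1.394×10^5 s.
Target angular speed ω₂ = √(μ/r₂³) = 9.625×10^-6 rad/s.
Angle swept by the target during transfer: ω₂·t = 1.3417 rad = 76.87°.
Arrival is 180° from departure on the ellipse, so φ = 180° − 76.87° = 103°.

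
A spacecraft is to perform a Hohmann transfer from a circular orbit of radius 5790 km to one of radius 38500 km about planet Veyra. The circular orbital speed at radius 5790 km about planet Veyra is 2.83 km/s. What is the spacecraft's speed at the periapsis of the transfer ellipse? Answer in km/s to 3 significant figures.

v = 3.73 km/s

From the circular-orbit relation v² = μ/r at r = 5790 km: μ = v²r = (2.83)² × 5790 = 46371.5 km³/s².
The Hohmann ellipse has a_t = (r₁ + r₂)/2 = 22145 km.
The periapsis of the transfer ellipse is at r = 5790 km.
From the vis-viva equation, v = √[μ(2/r − 1/a_t)] = 3.731 km/s.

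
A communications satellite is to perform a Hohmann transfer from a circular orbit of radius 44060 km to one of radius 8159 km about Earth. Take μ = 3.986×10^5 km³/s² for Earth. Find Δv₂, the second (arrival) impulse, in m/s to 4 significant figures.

Δv₂ = 2090 m/s

Semi-major axis of the transfer orbit: a_t = (44060 + 8159)/2 = 26109.5 km.
Circular speed at r = 8159 km: v_c = √(μ/r) = 6.990 km/s.
Transfer-orbit speed at the same r (vis-viva, a = a_t): v_t = √[μ(2/r − 1/a_t)] = 9.080 km/s.
Δv₂ = |v_t − v_c| = |9.080 − 6.990| = 2.090 km/s.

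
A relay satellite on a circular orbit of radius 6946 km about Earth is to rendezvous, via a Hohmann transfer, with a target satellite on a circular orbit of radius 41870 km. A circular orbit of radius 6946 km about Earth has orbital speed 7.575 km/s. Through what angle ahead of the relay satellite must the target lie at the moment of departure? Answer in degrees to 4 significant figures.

From the circular-orbit relation v² = μ/r at r = 6946 km: μ = v²r = (7.575)² × 6946 = 3.98566×10^5 km³/s².
Transfer-ellipse semi-major axis a_t = (r₁ + r₂)/2 = (6946 + 41870)/2 = 24408 km.
The half-period of the transfer ellipse is t = π√(a_t³/μ) = 18976 s.
Target angular speed ω₂ = √(μ/r₂³) = 7.3688×10^-5 rad/s.
Angle swept by the target during transfer: ω₂·t = 1.3983 rad = 80.12°.
Arrival is 180° from departure on the ellipse, so φ = 180° − 80.12° = 99.88°.

φ = 99.88°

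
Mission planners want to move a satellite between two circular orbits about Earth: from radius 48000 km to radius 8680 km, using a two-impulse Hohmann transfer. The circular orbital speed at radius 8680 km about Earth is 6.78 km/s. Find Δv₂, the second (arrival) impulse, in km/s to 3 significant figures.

Δv₂ = 2.04 km/s

From the circular-orbit relation v² = μ/r at r = 8680 km: μ = v²r = (6.78)² × 8680 = 3.99006×10^5 km³/s².
Semi-major axis of the transfer orbit: a_t = (48000 + 8680)/2 = 28340 km.
On the circular orbit at r = 8680 km, v_c = √(μ/r) = 6.780 km/s.
Vis-viva on the transfer ellipse at r = 8680 km gives v_t = √[μ(2/r − 1/a_t)] = 8.824 km/s.
Δv₂ = |v_t − v_c| = |8.824 − 6.780| = 2.044 km/s.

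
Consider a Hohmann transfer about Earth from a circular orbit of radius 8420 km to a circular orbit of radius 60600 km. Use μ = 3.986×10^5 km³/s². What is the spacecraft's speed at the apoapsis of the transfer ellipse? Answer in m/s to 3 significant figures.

The Hohmann ellipse has a_t = (r₁ + r₂)/2 = 34510 km.
The apoapsis of the transfer ellipse is at r = 60600 km.
Applying v² = μ(2/r − 1/a_t): v = 1.267 km/s.

v = 1270 m/s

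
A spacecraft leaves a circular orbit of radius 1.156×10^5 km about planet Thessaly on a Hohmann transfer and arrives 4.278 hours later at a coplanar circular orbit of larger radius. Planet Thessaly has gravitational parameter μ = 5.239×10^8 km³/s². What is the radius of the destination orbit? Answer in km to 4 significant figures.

r₂ = 3.497×10^5 km

Transfer time t = 4.278 hours = 15400.8 s, and t = π√(a_t³/μ).
So a_t = (μ t²/π²)^(1/3) = (5.239×10^8 × (15400.8)² / π²)^(1/3) = 2.3264×10^5 km.
Since a_t = (r₁ + r₂)/2, r₂ = 2a_t − r₁ = 2×2.3264×10^5 − 1.156×10^5 = 3.4968×10^5 km.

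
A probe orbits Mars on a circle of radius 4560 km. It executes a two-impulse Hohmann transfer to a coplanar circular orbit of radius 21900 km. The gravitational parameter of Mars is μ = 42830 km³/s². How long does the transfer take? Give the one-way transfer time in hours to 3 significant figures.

Transfer-ellipse semi-major axis a_t = (r₁ + r₂)/2 = (4560 + 21900)/2 = 13230 km.
Transfer time t = π√(a_t³/μ) = π√((13230)³ / 42830) = 23100 s.
Converting: 23100 s ÷ 3600 s/hour = 6.42 hours.

t = 6.42 hours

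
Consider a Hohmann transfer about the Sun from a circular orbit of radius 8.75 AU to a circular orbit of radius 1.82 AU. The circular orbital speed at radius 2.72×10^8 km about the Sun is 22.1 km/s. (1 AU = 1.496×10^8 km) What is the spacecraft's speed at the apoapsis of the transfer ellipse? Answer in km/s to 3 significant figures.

From the circular-orbit relation v² = μ/r at r = 2.72×10^8 km: μ = v²r = (22.1)² × 2.72×10^8 = 1.32848×10^11 km³/s².
In km: r₁ = 8.75 × 1.496×10^8 = 1.309×10^9 km; r₂ = 1.82 × 1.496×10^8 = 2.72272×10^8 km.
The Hohmann ellipse has a_t = (r₁ + r₂)/2 = 7.90636×10^8 km.
The apoapsis of the transfer ellipse is at r = 1.309×10^9 km.
From the vis-viva equation, v = √[μ(2/r − 1/a_t)] = 5.912 km/s.

v = 5.91 km/s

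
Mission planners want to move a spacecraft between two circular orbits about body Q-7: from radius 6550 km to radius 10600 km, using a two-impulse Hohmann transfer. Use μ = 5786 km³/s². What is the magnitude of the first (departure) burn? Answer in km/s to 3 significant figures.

The Hohmann ellipse has a_t = (r₁ + r₂)/2 = 8575 km.
On the circular orbit at r = 6550 km, v_c = √(μ/r) = 0.9399 km/s.
Vis-viva on the transfer ellipse at r = 6550 km gives v_t = √[μ(2/r − 1/a_t)] = 1.045 km/s.
Δv₁ = |v_t − v_c| = |1.045 − 0.9399| = 0.1051 km/s.

Δv₁ = 0.105 km/s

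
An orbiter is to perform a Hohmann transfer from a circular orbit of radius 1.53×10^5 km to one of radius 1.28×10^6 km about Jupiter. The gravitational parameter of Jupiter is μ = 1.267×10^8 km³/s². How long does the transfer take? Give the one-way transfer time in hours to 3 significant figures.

The Hohmann ellipse has a_t = (r₁ + r₂)/2 = 7.165×10^5 km.
Transfer time t = π√(a_t³/μ) = π√((7.165×10^5)³ / 1.267×10^8) = 1.693×10^5 s.
Converting: 1.693×10^5 s ÷ 3600 s/hour = 47.0 hours.

t = 47.0 hours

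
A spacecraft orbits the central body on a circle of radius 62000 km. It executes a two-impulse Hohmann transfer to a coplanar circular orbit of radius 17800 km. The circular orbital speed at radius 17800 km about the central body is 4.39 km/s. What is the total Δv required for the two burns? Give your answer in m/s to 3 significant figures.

Δv = 1860 m/s

From the circular-orbit relation v² = μ/r at r = 17800 km: μ = v²r = (4.39)² × 17800 = 3.43043×10^5 km³/s².
The Hohmann ellipse has a_t = (r₁ + r₂)/2 = 39900 km.
Circular speed at r₁: v₁ = √(μ/r₁) = √(3.43043×10^5/62000) = 2.3522 km/s.
Transfer-orbit speed at r₁ (v² = μ(2/r − 1/a)): v_a = √[μ(2/r₁ − 1/a_t)] = 1.5711 km/s.
First burn Δv₁ = |v_a − v₁| = 0.7811 km/s.
Circular speed at r₂: v₂ = √(μ/r₂) = 4.390 km/s.
Transfer-orbit speed at r₂: v_p = √[μ(2/r₂ − 1/a_t)] = 5.472 km/s.
Second burn Δv₂ = |v₂ − v_p| = 1.082 km/s.
Δv = Δv₁ + Δv₂ = 0.7811 + 1.082 = 1.863 km/s.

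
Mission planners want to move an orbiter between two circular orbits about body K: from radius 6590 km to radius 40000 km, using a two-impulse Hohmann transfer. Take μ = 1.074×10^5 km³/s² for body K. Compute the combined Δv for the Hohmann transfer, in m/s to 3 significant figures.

Δv = 2020 m/s

The Hohmann ellipse has a_t = (r₁ + r₂)/2 = 23295 km.
At r₁ the circular-orbit speed is v₁ = √(μ/r₁) = 4.037 km/s.
Transfer-orbit speed at r₁ (vis-viva equation): v_p = √[μ(2/r₁ − 1/a_t)] = 5.290 km/s.
First burn Δv₁ = |v_p − v₁| = 1.253 km/s.
Circular speed at r₂: v₂ = √(μ/r₂) = 1.6386 km/s.
Transfer-orbit speed at r₂: v_a = √[μ(2/r₂ − 1/a_t)] = 0.87153 km/s.
Second burn Δv₂ = |v₂ − v_a| = 0.7671 km/s.
Total Δv = Δv₁ + Δv₂ = 2.020 km/s.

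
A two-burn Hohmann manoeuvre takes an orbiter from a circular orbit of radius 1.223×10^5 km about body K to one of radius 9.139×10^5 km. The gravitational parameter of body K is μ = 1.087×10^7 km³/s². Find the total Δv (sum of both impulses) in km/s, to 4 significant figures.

Transfer-ellipse semi-major axis a_t = (r₁ + r₂)/2 = (1.223×10^5 + 9.139×10^5)/2 = 5.181×10^5 km.
Circular speed at r₁: v₁ = √(μ/r₁) = √(1.087×10^7/1.223×10^5) = 9.427609 km/s.
On the transfer ellipse at r₁, vis-viva gives v_p = √[μ(2/r₁ − 1/a_t)] = 12.52115 km/s.
First burn Δv₁ = |v_p − v₁| = 3.094 km/s.
At r₂, v₂ = √(μ/r₂) = 3.449 km/s.
Transfer-orbit speed at r₂: v_a = √[μ(2/r₂ − 1/a_t)] = 1.676 km/s.
Second burn Δv₂ = |v₂ − v_a| = 1.773 km/s.
Total Δv = Δv₁ + Δv₂ = 4.867 km/s.

Δv = 4.867 km/s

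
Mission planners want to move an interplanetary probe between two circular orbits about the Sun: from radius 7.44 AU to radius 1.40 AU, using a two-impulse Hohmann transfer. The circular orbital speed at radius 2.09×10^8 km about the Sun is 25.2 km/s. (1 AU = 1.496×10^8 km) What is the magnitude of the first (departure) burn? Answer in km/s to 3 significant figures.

From the circular-orbit relation v² = μ/r at r = 2.09×10^8 km: μ = v²r = (25.2)² × 2.09×10^8 = 1.32723×10^11 km³/s².
In km: r₁ = 7.44 × 1.496×10^8 = 1.113024×10^9 km; r₂ = 1.40 × 1.496×10^8 = 2.0944×10^8 km.
Transfer-ellipse semi-major axis a_t = (r₁ + r₂)/2 = (1.113024×10^9 + 2.0944×10^8)/2 = 6.61232×10^8 km.
On the circular orbit at r = 1.113024×10^9 km, v_c = √(μ/r) = 10.92 km/s.
Vis-viva on the transfer ellipse at r = 1.113024×10^9 km gives v_t = √[μ(2/r − 1/a_t)] = 6.146 km/s.
Δv₁ = |v_t − v_c| = |6.146 − 10.92| = 4.774 km/s.

Δv₁ = 4.77 km/s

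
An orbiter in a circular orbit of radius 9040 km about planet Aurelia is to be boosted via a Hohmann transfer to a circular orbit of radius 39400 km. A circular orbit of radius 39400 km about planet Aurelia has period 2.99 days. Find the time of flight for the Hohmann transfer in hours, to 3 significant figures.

From Kepler's third law T² = 4π²r³/μ at r = 39400 km, T = 2.99 days = 2.99 × 86400 s = 2.58336×10^5 s: μ = 4π²r³/T² = 36180.8 km³/s².
The Hohmann ellipse has a_t = (r₁ + r₂)/2 = 24220 km.
Half the transfer-orbit period gives t = π√(a_t³/μ) = 62250 s.
Converting: 62250 s ÷ 3600 s/hour = 17.3 hours.

t = 17.3 hours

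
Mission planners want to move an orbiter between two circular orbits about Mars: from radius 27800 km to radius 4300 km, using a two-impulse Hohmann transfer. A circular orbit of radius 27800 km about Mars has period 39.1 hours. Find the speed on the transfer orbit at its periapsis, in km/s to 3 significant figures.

From Kepler's third law T² = 4π²r³/μ at r = 27800 km, T = 39.1 hours = 39.1 × 3600 s = 1.4076×10^5 s: μ = 4π²r³/T² = 42809.1 km³/s².
Semi-major axis of the transfer orbit: a_t = (27800 + 4300)/2 = 16050 km.
At periapsis, r = 4300 km.
Vis-viva: v = √[μ(2/r − 1/a_t)] = √[42809.1 × (2/4300 − 1/16050)] = 4.153 km/s.

v = 4.15 km/s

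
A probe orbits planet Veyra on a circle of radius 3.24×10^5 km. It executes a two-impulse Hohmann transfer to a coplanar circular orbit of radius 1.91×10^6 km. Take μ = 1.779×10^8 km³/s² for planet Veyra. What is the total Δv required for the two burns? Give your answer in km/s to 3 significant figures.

Semi-major axis of the transfer orbit: a_t = (3.240×10^5 + 1.910×10^6)/2 = 1.117×10^6 km.
At r₁ the circular-orbit speed is v₁ = √(μ/r₁) = 23.432 km/s.
Transfer-orbit speed at r₁ (v² = μ(2/r − 1/a)): v_p = √[μ(2/r₁ − 1/a_t)] = 30.641 km/s.
First burn Δv₁ = |v_p − v₁| = 7.209 km/s.
Circular speed at r₂: v₂ = √(μ/r₂) = 9.651 km/s.
Transfer-orbit speed at r₂: v_a = √[μ(2/r₂ − 1/a_t)] = 5.198 km/s.
Second burn Δv₂ = |v₂ − v_a| = 4.453 km/s.
Total Δv = Δv₁ + Δv₂ = 11.66 km/s.

Δv = 11.7 km/s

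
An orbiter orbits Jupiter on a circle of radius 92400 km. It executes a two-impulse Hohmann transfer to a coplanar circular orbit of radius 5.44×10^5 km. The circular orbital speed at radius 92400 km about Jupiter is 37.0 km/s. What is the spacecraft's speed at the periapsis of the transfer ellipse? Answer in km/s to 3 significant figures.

From the circular-orbit relation v² = μ/r at r = 92400 km: μ = v²r = (37.0)² × 92400 = 1.26496×10^8 km³/s².
Semi-major axis of the transfer orbit: a_t = (92400 + 5.440×10^5)/2 = 3.182×10^5 km.
At periapsis, r = 92400 km.
Vis-viva: v = √[μ(2/r − 1/a_t)] = √[1.26496×10^8 × (2/92400 − 1/3.182×10^5)] = 48.38 km/s.

v = 48.4 km/s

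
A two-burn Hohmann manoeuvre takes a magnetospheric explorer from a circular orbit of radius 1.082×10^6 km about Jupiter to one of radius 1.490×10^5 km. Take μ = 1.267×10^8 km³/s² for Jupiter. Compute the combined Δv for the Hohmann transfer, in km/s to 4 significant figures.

Transfer-ellipse semi-major axis a_t = (r₁ + r₂)/2 = (1.082×10^6 + 1.490×10^5)/2 = 6.155×10^5 km.
Circular speed at r₁: v₁ = √(μ/r₁) = √(1.267×10^8/1.082×10^6) = 10.821 km/s.
Transfer-orbit speed at r₁ (v² = μ(2/r − 1/a)): v_a = √[μ(2/r₁ − 1/a_t)] = 5.3242 km/s.
First burn Δv₁ = |v_a − v₁| = 5.497 km/s.
Circular speed at r₂: v₂ = √(μ/r₂) = 29.161 km/s.
Transfer-orbit speed at r₂: v_p = √[μ(2/r₂ − 1/a_t)] = 38.663 km/s.
Second burn Δv₂ = |v₂ − v_p| = 9.502 km/s.
Δv = Δv₁ + Δv₂ = 5.497 + 9.502 = 15.00 km/s.

Δv = 15.00 km/s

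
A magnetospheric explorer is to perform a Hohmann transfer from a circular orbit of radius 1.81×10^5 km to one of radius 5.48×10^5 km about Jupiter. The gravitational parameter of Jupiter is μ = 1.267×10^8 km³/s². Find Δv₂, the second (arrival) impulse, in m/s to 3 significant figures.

Transfer-ellipse semi-major axis a_t = (r₁ + r₂)/2 = (1.810×10^5 + 5.480×10^5)/2 = 3.645×10^5 km.
Circular speed at r = 5.480×10^5 km: v_c = √(μ/r) = 15.205 km/s.
Vis-viva on the transfer ellipse at r = 5.480×10^5 km gives v_t = √[μ(2/r − 1/a_t)] = 10.715 km/s.
Δv₂ = |v_t − v_c| = |10.715 − 15.205| = 4.490 km/s.

Δv₂ = 4490 m/s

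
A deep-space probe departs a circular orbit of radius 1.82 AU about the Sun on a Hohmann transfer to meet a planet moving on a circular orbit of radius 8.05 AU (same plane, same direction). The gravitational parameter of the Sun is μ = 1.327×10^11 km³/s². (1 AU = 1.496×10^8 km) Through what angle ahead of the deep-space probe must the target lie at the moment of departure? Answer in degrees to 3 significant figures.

In km: r₁ = 1.82 × 1.496×10^8 = 2.72272×10^8 km; r₂ = 8.05 × 1.496×10^8 = 1.20428×10^9 km.
Semi-major axis of the transfer orbit: a_t = (2.72272×10^8 + 1.20428×10^9)/2 = 7.38276×10^8 km.
Transfer time t = π√(a_t³/μ) = 1.730×10^8 s.
The target's mean motion on its circular orbit is ω₂ = √(μ/r₂³) = 8.717×10^-9 rad/s.
Angle swept by the target during transfer: ω₂·t = 1.508 rad = 86.40°.
Arrival is 180° from departure on the ellipse, so φ = 180° − 86.40° = 93.6°.

φ = 93.6°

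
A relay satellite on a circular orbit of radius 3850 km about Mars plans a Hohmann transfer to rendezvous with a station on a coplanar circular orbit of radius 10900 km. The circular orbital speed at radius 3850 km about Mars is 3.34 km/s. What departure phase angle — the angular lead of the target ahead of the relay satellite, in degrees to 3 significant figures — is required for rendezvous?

From the circular-orbit relation v² = μ/r at r = 3850 km: μ = v²r = (3.34)² × 3850 = 42949.1 km³/s².
Semi-major axis of the transfer orbit: a_t = (3850 + 10900)/2 = 7375 km.
The half-period of the transfer ellipse is t = π√(a_t³/μ) = 9601 s.
Target angular speed ω₂ = √(μ/r₂³) = 1.821×10^-4 rad/s.
Angle swept by the target during transfer: ω₂·t = 1.748 rad = 100.2°.
The relay satellite traverses 180° on the transfer ellipse, so the target must lead by 180° − 100.2° = 79.8°.

φ = 79.8°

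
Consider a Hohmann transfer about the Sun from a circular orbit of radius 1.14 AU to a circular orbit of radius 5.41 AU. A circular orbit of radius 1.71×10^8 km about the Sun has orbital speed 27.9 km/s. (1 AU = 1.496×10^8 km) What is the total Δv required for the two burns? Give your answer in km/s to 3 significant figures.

From the circular-orbit relation v² = μ/r at r = 1.71×10^8 km: μ = v²r = (27.9)² × 1.71×10^8 = 1.33108×10^11 km³/s².
In km: r₁ = 1.14 × 1.496×10^8 = 1.70544×10^8 km; r₂ = 5.41 × 1.496×10^8 = 8.09336×10^8 km.
The Hohmann ellipse has a_t = (r₁ + r₂)/2 = 4.8994×10^8 km.
At r₁ the circular-orbit speed is v₁ = √(μ/r₁) = 27.94 km/s.
On the transfer ellipse at r₁, vis-viva equation gives v_p = √[μ(2/r₁ − 1/a_t)] = 35.91 km/s.
First burn Δv₁ = |v_p − v₁| = 7.970 km/s.
At r₂, v₂ = √(μ/r₂) = 12.824 km/s.
Transfer-orbit speed at r₂: v_a = √[μ(2/r₂ − 1/a_t)] = 7.5663 km/s.
Second burn Δv₂ = |v₂ − v_a| = 5.258 km/s.
Δv = Δv₁ + Δv₂ = 7.970 + 5.258 = 13.23 km/s.

Δv = 13.2 km/s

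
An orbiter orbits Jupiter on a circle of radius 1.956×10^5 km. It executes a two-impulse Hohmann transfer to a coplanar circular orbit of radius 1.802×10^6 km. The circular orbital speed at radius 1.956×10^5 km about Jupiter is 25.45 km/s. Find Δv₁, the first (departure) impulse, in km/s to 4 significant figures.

Δv₁ = 8.734 km/s

From the circular-orbit relation v² = μ/r at r = 1.956×10^5 km: μ = v²r = (25.45)² × 1.956×10^5 = 1.26691×10^8 km³/s².
Semi-major axis of the transfer orbit: a_t = (1.956×10^5 + 1.802×10^6)/2 = 9.988×10^5 km.
On the circular orbit at r = 1.956×10^5 km, v_c = √(μ/r) = 25.450 km/s.
Vis-viva on the transfer ellipse at r = 1.956×10^5 km gives v_t = √[μ(2/r − 1/a_t)] = 34.184 km/s.
Δv₁ = |v_t − v_c| = |34.184 − 25.450| = 8.734 km/s.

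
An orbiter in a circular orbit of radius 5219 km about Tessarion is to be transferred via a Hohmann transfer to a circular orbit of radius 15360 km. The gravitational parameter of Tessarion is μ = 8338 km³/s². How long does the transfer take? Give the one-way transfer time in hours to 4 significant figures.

t = 9.975 hours

Semi-major axis of the transfer orbit: a_t = (5219 + 15360)/2 = 10289.5 km.
Half the transfer-orbit period gives t = π√(a_t³/μ) = 35910 s.
Converting: 35910 s ÷ 3600 s/hour = 9.975 hours.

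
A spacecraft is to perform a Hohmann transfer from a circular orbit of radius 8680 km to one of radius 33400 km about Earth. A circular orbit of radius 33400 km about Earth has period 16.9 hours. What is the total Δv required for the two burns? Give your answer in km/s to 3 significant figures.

From Kepler's third law T² = 4π²r³/μ at r = 33400 km, T = 16.9 hours = 16.9 × 3600 s = 60840 s: μ = 4π²r³/T² = 3.97393×10^5 km³/s².
Transfer-ellipse semi-major axis a_t = (r₁ + r₂)/2 = (8680 + 33400)/2 = 21040 km.
At r₁ the circular-orbit speed is v₁ = √(μ/r₁) = 6.766 km/s.
Transfer-orbit speed at r₁ (vis-viva equation): v_p = √[μ(2/r₁ − 1/a_t)] = 8.525 km/s.
First burn Δv₁ = |v_p − v₁| = 1.759 km/s.
At r₂, v₂ = √(μ/r₂) = 3.4493 km/s.
Transfer-orbit speed at r₂: v_a = √[μ(2/r₂ − 1/a_t)] = 2.2155 km/s.
Second burn Δv₂ = |v₂ − v_a| = 1.234 km/s.
Total Δv = Δv₁ + Δv₂ = 2.993 km/s.

Δv = 2.99 km/s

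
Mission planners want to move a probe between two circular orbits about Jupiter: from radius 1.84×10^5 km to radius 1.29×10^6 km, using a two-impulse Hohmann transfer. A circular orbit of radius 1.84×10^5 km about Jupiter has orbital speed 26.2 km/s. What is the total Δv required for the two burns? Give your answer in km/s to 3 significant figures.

Δv = 13.4 km/s

From the circular-orbit relation v² = μ/r at r = 1.84×10^5 km: μ = v²r = (26.2)² × 1.84×10^5 = 1.26305×10^8 km³/s².
The Hohmann ellipse has a_t = (r₁ + r₂)/2 = 7.370×10^5 km.
At r₁ the circular-orbit speed is v₁ = √(μ/r₁) = 26.200 km/s.
Transfer-orbit speed at r₁ (v² = μ(2/r − 1/a)): v_p = √[μ(2/r₁ − 1/a_t)] = 34.663 km/s.
First burn Δv₁ = |v_p − v₁| = 8.463 km/s.
Circular speed at r₂: v₂ = √(μ/r₂) = 9.895 km/s.
Transfer-orbit speed at r₂: v_a = √[μ(2/r₂ − 1/a_t)] = 4.944 km/s.
Second burn Δv₂ = |v₂ − v_a| = 4.951 km/s.
Δv = Δv₁ + Δv₂ = 8.463 + 4.951 = 13.41 km/s.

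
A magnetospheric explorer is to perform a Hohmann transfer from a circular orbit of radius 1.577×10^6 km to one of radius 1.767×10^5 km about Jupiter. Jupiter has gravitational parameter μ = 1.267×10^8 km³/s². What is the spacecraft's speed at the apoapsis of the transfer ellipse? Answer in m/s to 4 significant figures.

Semi-major axis of the transfer orbit: a_t = (1.577×10^6 + 1.767×10^5)/2 = 8.7685×10^5 km.
At apoapsis, r = 1.577×10^6 km.
Vis-viva: v = √[μ(2/r − 1/a_t)] = √[1.267×10^8 × (2/1.577×10^6 − 1/8.7685×10^5)] = 4.024 km/s.

v = 4024 m/s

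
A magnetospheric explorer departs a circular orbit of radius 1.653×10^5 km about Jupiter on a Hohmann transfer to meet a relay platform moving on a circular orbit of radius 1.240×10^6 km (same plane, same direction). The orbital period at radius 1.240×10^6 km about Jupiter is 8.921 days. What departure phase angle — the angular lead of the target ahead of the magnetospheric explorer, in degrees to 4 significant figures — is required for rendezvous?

From Kepler's third law T² = 4π²r³/μ at r = 1.240×10^6 km, T = 8.921 days = 8.921 × 86400 s = 7.707744×10^5 s: μ = 4π²r³/T² = 1.26698×10^8 km³/s².
Transfer-ellipse semi-major axis a_t = (r₁ + r₂)/2 = (1.653×10^5 + 1.240×10^6)/2 = 7.0265×10^5 km.
The half-period of the transfer ellipse is t = π√(a_t³/μ) = 1.644×10^5 s.
Target angular speed ω₂ = √(μ/r₂³) = 8.152×10^-6 rad/s.
Angle swept by the target during transfer: ω₂·t = 1.340 rad = 76.78°.
The magnetospheric explorer traverses 180° on the transfer ellipse, so the target must lead by 180° − 76.78° = 103.2°.

φ = 103.2°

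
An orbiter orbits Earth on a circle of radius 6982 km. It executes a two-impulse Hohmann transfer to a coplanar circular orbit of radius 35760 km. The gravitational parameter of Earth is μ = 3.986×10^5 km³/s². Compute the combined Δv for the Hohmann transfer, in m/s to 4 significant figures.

The Hohmann ellipse has a_t = (r₁ + r₂)/2 = 21371 km.
At r₁ the circular-orbit speed is v₁ = √(μ/r₁) = 7.556 km/s.
Transfer-orbit speed at r₁ (vis-viva equation): v_p = √[μ(2/r₁ − 1/a_t)] = 9.774 km/s.
First burn Δv₁ = |v_p − v₁| = 2.218 km/s.
Circular speed at r₂: v₂ = √(μ/r₂) = 3.3386 km/s.
Transfer-orbit speed at r₂: v_a = √[μ(2/r₂ − 1/a_t)] = 1.9083 km/s.
Second burn Δv₂ = |v₂ − v_a| = 1.430 km/s.
Δv = Δv₁ + Δv₂ = 2.218 + 1.430 = 3.648 km/s.

Δv = 3648 m/s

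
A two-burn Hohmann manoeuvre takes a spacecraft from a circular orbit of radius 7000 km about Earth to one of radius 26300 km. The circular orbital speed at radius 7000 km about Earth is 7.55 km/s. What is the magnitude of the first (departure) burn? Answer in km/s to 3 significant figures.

Δv₁ = 1.94 km/s

From the circular-orbit relation v² = μ/r at r = 7000 km: μ = v²r = (7.55)² × 7000 = 3.99018×10^5 km³/s².
Transfer-ellipse semi-major axis a_t = (r₁ + r₂)/2 = (7000 + 26300)/2 = 16650 km.
Circular speed at r = 7000 km: v_c = √(μ/r) = 7.550 km/s.
Transfer-orbit speed at the same r (vis-viva, a = a_t): v_t = √[μ(2/r − 1/a_t)] = 9.489 km/s.
Δv₁ = |v_t − v_c| = |9.489 − 7.550| = 1.939 km/s.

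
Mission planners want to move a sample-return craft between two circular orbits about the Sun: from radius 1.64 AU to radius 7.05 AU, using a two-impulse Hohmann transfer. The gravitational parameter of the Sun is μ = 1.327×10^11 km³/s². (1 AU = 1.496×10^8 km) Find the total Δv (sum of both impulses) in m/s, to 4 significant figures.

Δv = 10690 m/s

In km: r₁ = 1.64 × 1.496×10^8 = 2.45344×10^8 km; r₂ = 7.05 × 1.496×10^8 = 1.05468×10^9 km.
Semi-major axis of the transfer orbit: a_t = (2.45344×10^8 + 1.05468×10^9)/2 = 6.50012×10^8 km.
Circular speed at r₁: v₁ = √(μ/r₁) = √(1.327×10^11/2.45344×10^8) = 23.2567 km/s.
Transfer-orbit speed at r₁ (vis-viva): v_p = √[μ(2/r₁ − 1/a_t)] = 29.6243 km/s.
First burn Δv₁ = |v_p − v₁| = 6.368 km/s.
Circular speed at r₂: v₂ = √(μ/r₂) = 11.217 km/s.
Transfer-orbit speed at r₂: v_a = √[μ(2/r₂ − 1/a_t)] = 6.8913 km/s.
Second burn Δv₂ = |v₂ − v_a| = 4.326 km/s.
Δv = Δv₁ + Δv₂ = 6.368 + 4.326 = 10.69 km/s.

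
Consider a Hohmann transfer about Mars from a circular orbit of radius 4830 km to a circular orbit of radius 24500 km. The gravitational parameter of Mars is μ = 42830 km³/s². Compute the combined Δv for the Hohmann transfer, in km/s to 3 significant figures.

Semi-major axis of the transfer orbit: a_t = (4830 + 24500)/2 = 14665 km.
Circular speed at r₁: v₁ = √(μ/r₁) = √(42830/4830) = 2.97783 km/s.
Transfer-orbit speed at r₁ (vis-viva equation): v_p = √[μ(2/r₁ − 1/a_t)] = 3.84895 km/s.
First burn Δv₁ = |v_p − v₁| = 0.87112 km/s.
At r₂, v₂ = √(μ/r₂) = 1.32218 km/s.
Transfer-orbit speed at r₂: v_a = √[μ(2/r₂ − 1/a_t)] = 0.758793 km/s.
Second burn Δv₂ = |v₂ − v_a| = 0.56339 km/s.
Total Δv = Δv₁ + Δv₂ = 1.435 km/s.

Δv = 1.43 km/s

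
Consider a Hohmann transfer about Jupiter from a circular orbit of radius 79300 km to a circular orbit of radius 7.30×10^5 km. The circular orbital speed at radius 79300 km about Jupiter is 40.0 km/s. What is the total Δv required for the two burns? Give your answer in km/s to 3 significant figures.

Δv = 21.1 km/s

From the circular-orbit relation v² = μ/r at r = 79300 km: μ = v²r = (40.0)² × 79300 = 1.26880×10^8 km³/s².
The Hohmann ellipse has a_t = (r₁ + r₂)/2 = 4.0465×10^5 km.
At r₁ the circular-orbit speed is v₁ = √(μ/r₁) = 40.000 km/s.
Transfer-orbit speed at r₁ (vis-viva equation): v_p = √[μ(2/r₁ − 1/a_t)] = 53.726 km/s.
First burn Δv₁ = |v_p − v₁| = 13.726 km/s.
At r₂, v₂ = √(μ/r₂) = 13.1836 km/s.
Transfer-orbit speed at r₂: v_a = √[μ(2/r₂ − 1/a_t)] = 5.83622 km/s.
Second burn Δv₂ = |v₂ − v_a| = 7.3474 km/s.
Total Δv = Δv₁ + Δv₂ = 21.07 km/s.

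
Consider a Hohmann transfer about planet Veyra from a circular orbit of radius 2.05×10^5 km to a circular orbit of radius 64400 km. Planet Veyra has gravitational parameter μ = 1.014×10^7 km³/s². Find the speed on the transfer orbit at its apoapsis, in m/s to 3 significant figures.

Transfer-ellipse semi-major axis a_t = (r₁ + r₂)/2 = (2.050×10^5 + 64400)/2 = 1.347×10^5 km.
At apoapsis, r = 2.050×10^5 km.
Applying v² = μ(2/r − 1/a_t): v = 4.863 km/s.

v = 4860 m/s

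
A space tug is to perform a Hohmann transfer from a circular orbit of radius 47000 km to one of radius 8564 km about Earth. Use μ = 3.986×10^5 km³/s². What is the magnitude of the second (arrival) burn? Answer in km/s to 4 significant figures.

The Hohmann ellipse has a_t = (r₁ + r₂)/2 = 27782 km.
On the circular orbit at r = 8564 km, v_c = √(μ/r) = 6.8223 km/s.
Vis-viva on the transfer ellipse at r = 8564 km gives v_t = √[μ(2/r − 1/a_t)] = 8.8736 km/s.
Δv₂ = |v_t − v_c| = |8.8736 − 6.8223| = 2.051 km/s.

Δv₂ = 2.051 km/s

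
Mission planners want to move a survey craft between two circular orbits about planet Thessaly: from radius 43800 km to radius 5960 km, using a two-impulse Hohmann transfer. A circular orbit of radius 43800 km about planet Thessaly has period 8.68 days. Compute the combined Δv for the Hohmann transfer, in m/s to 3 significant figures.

From Kepler's third law T² = 4π²r³/μ at r = 43800 km, T = 8.68 days = 8.68 × 86400 s = 7.49952×10^5 s: μ = 4π²r³/T² = 5898.14 km³/s².
Semi-major axis of the transfer orbit: a_t = (43800 + 5960)/2 = 24880 km.
At r₁ the circular-orbit speed is v₁ = √(μ/r₁) = 0.3670 km/s.
Transfer-orbit speed at r₁ (vis-viva): v_a = √[μ(2/r₁ − 1/a_t)] = 0.1796 km/s.
First burn Δv₁ = |v_a − v₁| = 0.1874 km/s.
Circular speed at r₂: v₂ = √(μ/r₂) = 0.99480 km/s.
Transfer-orbit speed at r₂: v_p = √[μ(2/r₂ − 1/a_t)] = 1.3199 km/s.
Second burn Δv₂ = |v₂ − v_p| = 0.3251 km/s.
Δv = Δv₁ + Δv₂ = 0.1874 + 0.3251 = 0.5125 km/s.

Δv = 512 m/s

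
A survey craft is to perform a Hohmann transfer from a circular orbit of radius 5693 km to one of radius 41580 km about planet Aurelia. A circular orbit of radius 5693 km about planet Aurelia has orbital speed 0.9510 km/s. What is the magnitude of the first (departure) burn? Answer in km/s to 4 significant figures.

From the circular-orbit relation v² = μ/r at r = 5693 km: μ = v²r = (0.9510)² × 5693 = 5148.75 km³/s².
Semi-major axis of the transfer orbit: a_t = (5693 + 41580)/2 = 23636.5 km.
On the circular orbit at r = 5693 km, v_c = √(μ/r) = 0.95100 km/s.
Vis-viva on the transfer ellipse at r = 5693 km gives v_t = √[μ(2/r − 1/a_t)] = 1.2613 km/s.
Δv₁ = |v_t − v_c| = |1.2613 − 0.95100| = 0.3103 km/s.

Δv₁ = 0.3103 km/s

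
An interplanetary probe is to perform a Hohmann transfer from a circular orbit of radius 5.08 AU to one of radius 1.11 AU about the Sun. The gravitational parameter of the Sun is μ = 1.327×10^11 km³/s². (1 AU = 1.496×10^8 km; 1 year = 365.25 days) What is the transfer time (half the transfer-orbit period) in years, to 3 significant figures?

In km: r₁ = 5.08 × 1.496×10^8 = 7.59968×10^8 km; r₂ = 1.11 × 1.496×10^8 = 1.66056×10^8 km.
Semi-major axis of the transfer orbit: a_t = (7.59968×10^8 + 1.66056×10^8)/2 = 4.63012×10^8 km.
By Kepler's third law the transfer-orbit period is T = 2π√(a_t³/μ), so t = T/2 = 8.592×10^7 s.
Converting: 8.592×10^7 s ÷ 3.15576×10^7 s/year (365.25 × 86400) = 2.72 years.

t = 2.72 years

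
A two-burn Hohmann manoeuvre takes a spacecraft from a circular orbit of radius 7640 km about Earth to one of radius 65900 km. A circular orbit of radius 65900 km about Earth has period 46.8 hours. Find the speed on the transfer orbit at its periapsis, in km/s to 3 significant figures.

v = 9.66 km/s

From Kepler's third law T² = 4π²r³/μ at r = 65900 km, T = 46.8 hours = 46.8 × 3600 s = 1.6848×10^5 s: μ = 4π²r³/T² = 3.98033×10^5 km³/s².
Transfer-ellipse semi-major axis a_t = (r₁ + r₂)/2 = (7640 + 65900)/2 = 36770 km.
The periapsis of the transfer ellipse is at r = 7640 km.
Vis-viva: v = √[μ(2/r − 1/a_t)] = √[3.98033×10^5 × (2/7640 − 1/36770)] = 9.663 km/s.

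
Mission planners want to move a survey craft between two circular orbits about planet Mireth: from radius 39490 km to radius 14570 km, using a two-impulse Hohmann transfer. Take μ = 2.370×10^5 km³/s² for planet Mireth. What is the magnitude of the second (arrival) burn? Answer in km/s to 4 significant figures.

The Hohmann ellipse has a_t = (r₁ + r₂)/2 = 27030 km.
On the circular orbit at r = 14570 km, v_c = √(μ/r) = 4.0332 km/s.
Transfer-orbit speed at the same r (vis-viva, a = a_t): v_t = √[μ(2/r − 1/a_t)] = 4.8749 km/s.
Δv₂ = |v_t − v_c| = |4.8749 − 4.0332| = 0.8417 km/s.

Δv₂ = 0.8417 km/s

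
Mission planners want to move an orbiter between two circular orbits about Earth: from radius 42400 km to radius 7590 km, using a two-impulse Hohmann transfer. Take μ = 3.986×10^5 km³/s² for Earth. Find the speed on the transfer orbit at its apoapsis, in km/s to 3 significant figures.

The Hohmann ellipse has a_t = (r₁ + r₂)/2 = 24995 km.
The apoapsis of the transfer ellipse is at r = 42400 km.
Vis-viva: v = √[μ(2/r − 1/a_t)] = √[3.986×10^5 × (2/42400 − 1/24995)] = 1.690 km/s.

v = 1.69 km/s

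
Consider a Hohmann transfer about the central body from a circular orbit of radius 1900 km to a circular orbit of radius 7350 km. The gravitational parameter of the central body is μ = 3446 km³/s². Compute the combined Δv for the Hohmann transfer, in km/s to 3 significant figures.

Transfer-ellipse semi-major axis a_t = (r₁ + r₂)/2 = (1900 + 7350)/2 = 4625 km.
At r₁ the circular-orbit speed is v₁ = √(μ/r₁) = 1.347 km/s.
On the transfer ellipse at r₁, vis-viva gives v_p = √[μ(2/r₁ − 1/a_t)] = 1.698 km/s.
First burn Δv₁ = |v_p − v₁| = 0.3510 km/s.
Circular speed at r₂: v₂ = √(μ/r₂) = 0.684722 km/s.
Transfer-orbit speed at r₂: v_a = √[μ(2/r₂ − 1/a_t)] = 0.438869 km/s.
Second burn Δv₂ = |v₂ − v_a| = 0.2459 km/s.
Total Δv = Δv₁ + Δv₂ = 0.5969 km/s.

Δv = 0.597 km/s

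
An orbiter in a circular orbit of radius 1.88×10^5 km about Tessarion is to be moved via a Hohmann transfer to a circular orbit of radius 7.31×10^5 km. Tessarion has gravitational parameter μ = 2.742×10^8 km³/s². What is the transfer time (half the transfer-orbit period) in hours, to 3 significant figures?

t = 16.4 hours

The Hohmann ellipse has a_t = (r₁ + r₂)/2 = 4.595×10^5 km.
By Kepler's third law the transfer-orbit period is T = 2π√(a_t³/μ), so t = T/2 = 59090 s.
Converting: 59090 s ÷ 3600 s/hour = 16.4 hours.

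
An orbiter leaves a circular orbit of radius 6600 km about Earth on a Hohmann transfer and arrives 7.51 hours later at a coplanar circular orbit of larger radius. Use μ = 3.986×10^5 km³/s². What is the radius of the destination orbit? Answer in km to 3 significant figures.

r₂ = 55200 km

Transfer time t = 7.51 hours = 27036 s, and t = π√(a_t³/μ).
So a_t = (μ t²/π²)^(1/3) = (3.986×10^5 × (27036)² / π²)^(1/3) = 30906 km.
Since a_t = (r₁ + r₂)/2, r₂ = 2a_t − r₁ = 2×30906 − 6600 = 55212 km.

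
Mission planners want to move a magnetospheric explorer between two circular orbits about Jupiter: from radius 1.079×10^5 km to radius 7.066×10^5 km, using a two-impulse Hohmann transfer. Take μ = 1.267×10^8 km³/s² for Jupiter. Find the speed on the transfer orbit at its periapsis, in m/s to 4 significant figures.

The Hohmann ellipse has a_t = (r₁ + r₂)/2 = 4.0725×10^5 km.
At periapsis, r = 1.079×10^5 km.
Vis-viva: v = √[μ(2/r − 1/a_t)] = √[1.267×10^8 × (2/1.079×10^5 − 1/4.0725×10^5)] = 45.14 km/s.

v = 45140 m/s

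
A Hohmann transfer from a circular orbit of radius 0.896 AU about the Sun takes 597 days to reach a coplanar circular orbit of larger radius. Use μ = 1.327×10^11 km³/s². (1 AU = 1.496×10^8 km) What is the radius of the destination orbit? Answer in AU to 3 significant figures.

r₂ = 3.51 AU

In km: r₁ = 0.896 × 1.496×10^8 = 1.340416×10^8 km.
Transfer time t = 597 days = 5.15808×10^7 s, and t = π√(a_t³/μ).
So a_t = (μ t²/π²)^(1/3) = (1.327×10^11 × (5.15808×10^7)² / π²)^(1/3) = 3.2950×10^8 km.
Since a_t = (r₁ + r₂)/2, r₂ = 2a_t − r₁ = 2×3.2950×10^8 − 1.340416×10^8 = 5.249584×10^8 km.
In AU: r₂ = 5.249584×10^8 / 1.496×10^8 = 3.51 AU.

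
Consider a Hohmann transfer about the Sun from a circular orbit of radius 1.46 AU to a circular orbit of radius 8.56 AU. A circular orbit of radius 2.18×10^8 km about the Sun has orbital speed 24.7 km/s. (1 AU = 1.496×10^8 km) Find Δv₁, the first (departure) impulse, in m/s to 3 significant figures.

Δv₁ = 7580 m/s

From the circular-orbit relation v² = μ/r at r = 2.18×10^8 km: μ = v²r = (24.7)² × 2.18×10^8 = 1.33000×10^11 km³/s².
In km: r₁ = 1.46 × 1.496×10^8 = 2.18416×10^8 km; r₂ = 8.56 × 1.496×10^8 = 1.280576×10^9 km.
The Hohmann ellipse has a_t = (r₁ + r₂)/2 = 7.49496×10^8 km.
Circular speed at r = 2.18416×10^8 km: v_c = √(μ/r) = 24.676 km/s.
Transfer-orbit speed at the same r (vis-viva, a = a_t): v_t = √[μ(2/r − 1/a_t)] = 32.255 km/s.
Δv₁ = |v_t − v_c| = |32.255 − 24.676| = 7.579 km/s.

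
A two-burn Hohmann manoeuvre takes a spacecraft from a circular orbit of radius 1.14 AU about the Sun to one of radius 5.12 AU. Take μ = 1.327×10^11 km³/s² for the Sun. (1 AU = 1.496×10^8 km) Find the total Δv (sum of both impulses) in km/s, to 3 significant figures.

Δv = 13.0 km/s

In km: r₁ = 1.14 × 1.496×10^8 = 1.70544×10^8 km; r₂ = 5.12 × 1.496×10^8 = 7.65952×10^8 km.
Semi-major axis of the transfer orbit: a_t = (1.70544×10^8 + 7.65952×10^8)/2 = 4.68248×10^8 km.
At r₁ the circular-orbit speed is v₁ = √(μ/r₁) = 27.894 km/s.
Transfer-orbit speed at r₁ (vis-viva equation): v_p = √[μ(2/r₁ − 1/a_t)] = 35.676 km/s.
First burn Δv₁ = |v_p − v₁| = 7.782 km/s.
Circular speed at r₂: v₂ = √(μ/r₂) = 13.1624 km/s.
Transfer-orbit speed at r₂: v_a = √[μ(2/r₂ − 1/a_t)] = 7.94356 km/s.
Second burn Δv₂ = |v₂ − v_a| = 5.219 km/s.
Δv = Δv₁ + Δv₂ = 7.782 + 5.219 = 13.00 km/s.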